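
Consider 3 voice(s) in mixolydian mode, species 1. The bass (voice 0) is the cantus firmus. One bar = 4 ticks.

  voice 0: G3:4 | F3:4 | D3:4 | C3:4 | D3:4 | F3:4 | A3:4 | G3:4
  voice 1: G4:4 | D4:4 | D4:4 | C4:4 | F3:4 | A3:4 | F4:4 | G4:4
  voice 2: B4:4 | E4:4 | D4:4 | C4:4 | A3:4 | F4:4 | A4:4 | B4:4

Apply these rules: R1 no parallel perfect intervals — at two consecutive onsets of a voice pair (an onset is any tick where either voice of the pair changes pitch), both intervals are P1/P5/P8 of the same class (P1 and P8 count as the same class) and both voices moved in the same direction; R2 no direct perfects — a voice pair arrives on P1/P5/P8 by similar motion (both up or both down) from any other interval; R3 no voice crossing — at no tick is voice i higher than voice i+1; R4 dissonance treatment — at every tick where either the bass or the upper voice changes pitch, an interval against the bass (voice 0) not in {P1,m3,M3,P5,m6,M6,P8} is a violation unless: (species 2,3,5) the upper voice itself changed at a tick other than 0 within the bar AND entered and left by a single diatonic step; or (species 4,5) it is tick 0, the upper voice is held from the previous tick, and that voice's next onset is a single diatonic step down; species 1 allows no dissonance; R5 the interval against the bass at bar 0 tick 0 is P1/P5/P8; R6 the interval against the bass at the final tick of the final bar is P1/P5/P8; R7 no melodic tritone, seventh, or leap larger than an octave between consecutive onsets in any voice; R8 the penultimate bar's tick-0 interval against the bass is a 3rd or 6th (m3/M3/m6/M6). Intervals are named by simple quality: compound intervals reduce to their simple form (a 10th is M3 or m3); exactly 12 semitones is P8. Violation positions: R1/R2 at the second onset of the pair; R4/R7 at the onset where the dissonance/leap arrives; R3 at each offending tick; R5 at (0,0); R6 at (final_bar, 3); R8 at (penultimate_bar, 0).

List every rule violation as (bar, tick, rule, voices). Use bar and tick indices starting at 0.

bar 0: v0=G3 v1=G4 v2=B4 downbeat M3
bar 1: v0=F3 v1=D4 v2=E4 downbeat M7
bar 2: v0=D3 v1=D4 v2=D4 downbeat P8
bar 3: v0=C3 v1=C4 v2=C4 downbeat P8
bar 4: v0=D3 v1=F3 v2=A3 downbeat P5
bar 5: v0=F3 v1=A3 v2=F4 downbeat P8
bar 6: v0=A3 v1=F4 v2=A4 downbeat P8
bar 7: v0=G3 v1=G4 v2=B4 downbeat M3
  -> R5 @ bar 0 tick 0 v(0, 2): opens on M3
  -> R4 @ bar 1 tick 0 v(0, 2): F3/E4 M7 untreated
  -> R2 @ bar 2 tick 0 v(0, 2): F3/E4 M7 -> D3/D4 P8 similar
  -> R1 @ bar 3 tick 0 v(0, 1): D3/D4 P8 -> C3/C4 P8 similar
  -> R1 @ bar 3 tick 0 v(0, 2): D3/D4 P8 -> C3/C4 P8 similar
  -> R1 @ bar 3 tick 0 v(1, 2): D4/D4 P1 -> C4/C4 P1 similar
  -> R2 @ bar 5 tick 0 v(0, 2): D3/A3 P5 -> F3/F4 P8 similar
  -> R1 @ bar 6 tick 0 v(0, 2): F3/F4 P8 -> A3/A4 P8 similar
  -> R8 @ bar 6 tick 0 v(0, 2): penult P8 not 3rd/6th
  -> R6 @ bar 7 tick 3 v(0, 2): closes on M3

(0, 0, R5, (0, 2))
(1, 0, R4, (0, 2))
(2, 0, R2, (0, 2))
(3, 0, R1, (0, 1))
(3, 0, R1, (0, 2))
(3, 0, R1, (1, 2))
(5, 0, R2, (0, 2))
(6, 0, R1, (0, 2))
(6, 0, R8, (0, 2))
(7, 3, R6, (0, 2))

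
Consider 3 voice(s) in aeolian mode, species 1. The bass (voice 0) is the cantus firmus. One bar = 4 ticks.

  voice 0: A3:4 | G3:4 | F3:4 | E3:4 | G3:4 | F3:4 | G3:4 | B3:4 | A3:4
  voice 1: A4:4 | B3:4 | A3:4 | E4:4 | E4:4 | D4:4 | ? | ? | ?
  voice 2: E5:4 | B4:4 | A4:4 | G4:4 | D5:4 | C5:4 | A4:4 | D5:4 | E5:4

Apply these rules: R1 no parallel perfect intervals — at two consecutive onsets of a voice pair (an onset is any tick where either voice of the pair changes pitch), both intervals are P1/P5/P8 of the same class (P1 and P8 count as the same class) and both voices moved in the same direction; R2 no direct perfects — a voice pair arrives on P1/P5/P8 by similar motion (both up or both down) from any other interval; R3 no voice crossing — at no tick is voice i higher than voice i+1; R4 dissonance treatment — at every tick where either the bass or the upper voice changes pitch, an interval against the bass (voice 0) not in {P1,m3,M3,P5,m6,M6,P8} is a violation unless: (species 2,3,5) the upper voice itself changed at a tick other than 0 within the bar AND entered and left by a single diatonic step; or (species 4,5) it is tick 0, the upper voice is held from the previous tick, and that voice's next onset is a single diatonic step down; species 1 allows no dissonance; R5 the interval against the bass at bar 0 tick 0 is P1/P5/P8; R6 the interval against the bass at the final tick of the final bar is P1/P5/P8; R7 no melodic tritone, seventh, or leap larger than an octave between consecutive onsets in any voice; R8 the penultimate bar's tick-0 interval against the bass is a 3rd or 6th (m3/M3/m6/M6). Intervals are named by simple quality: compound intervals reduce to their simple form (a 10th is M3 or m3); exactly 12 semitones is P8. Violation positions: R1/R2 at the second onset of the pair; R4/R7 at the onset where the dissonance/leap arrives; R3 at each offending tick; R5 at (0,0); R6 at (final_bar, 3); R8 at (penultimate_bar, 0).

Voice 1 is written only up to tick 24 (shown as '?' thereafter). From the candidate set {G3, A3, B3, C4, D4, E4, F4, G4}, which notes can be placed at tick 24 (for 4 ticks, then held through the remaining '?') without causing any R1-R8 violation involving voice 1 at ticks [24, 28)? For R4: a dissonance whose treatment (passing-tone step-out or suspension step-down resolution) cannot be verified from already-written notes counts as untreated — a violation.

G3: legal
A3: violates R2,R4
B3: legal
C4: violates R4
D4: legal
E4: legal
F4: violates R4
G4: violates R2

{B3, D4, E4, G3}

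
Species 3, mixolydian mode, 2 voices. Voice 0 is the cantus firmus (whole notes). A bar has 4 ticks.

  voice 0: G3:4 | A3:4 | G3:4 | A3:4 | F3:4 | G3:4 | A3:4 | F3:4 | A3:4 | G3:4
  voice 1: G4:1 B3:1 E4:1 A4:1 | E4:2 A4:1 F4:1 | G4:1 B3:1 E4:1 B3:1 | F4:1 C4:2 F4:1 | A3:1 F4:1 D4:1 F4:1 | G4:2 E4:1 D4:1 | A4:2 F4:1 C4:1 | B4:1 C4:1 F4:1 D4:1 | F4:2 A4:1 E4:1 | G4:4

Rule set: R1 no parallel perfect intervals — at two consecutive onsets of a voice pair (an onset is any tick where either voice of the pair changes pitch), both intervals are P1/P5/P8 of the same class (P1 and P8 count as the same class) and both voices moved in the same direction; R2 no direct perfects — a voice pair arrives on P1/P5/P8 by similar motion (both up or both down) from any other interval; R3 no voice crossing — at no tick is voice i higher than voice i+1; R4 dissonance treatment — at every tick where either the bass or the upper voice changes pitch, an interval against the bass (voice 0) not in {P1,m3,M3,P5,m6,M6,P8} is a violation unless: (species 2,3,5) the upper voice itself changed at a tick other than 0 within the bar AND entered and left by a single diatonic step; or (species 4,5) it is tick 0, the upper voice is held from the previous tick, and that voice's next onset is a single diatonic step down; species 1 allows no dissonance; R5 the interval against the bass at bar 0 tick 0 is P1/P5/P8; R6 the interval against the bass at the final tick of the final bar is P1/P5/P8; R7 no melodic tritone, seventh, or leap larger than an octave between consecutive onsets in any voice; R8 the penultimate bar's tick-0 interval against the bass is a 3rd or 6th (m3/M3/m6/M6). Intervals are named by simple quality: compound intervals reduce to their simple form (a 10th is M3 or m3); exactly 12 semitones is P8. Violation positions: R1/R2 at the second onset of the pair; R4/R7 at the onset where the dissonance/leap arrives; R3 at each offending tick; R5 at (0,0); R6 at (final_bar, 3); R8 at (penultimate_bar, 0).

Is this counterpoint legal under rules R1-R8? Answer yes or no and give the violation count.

bar 0: v0=G3 v1=G4 (P8)
bar 1: v0=A3 v1=E4 (P5)
bar 2: v0=G3 v1=G4 (P8)
bar 3: v0=A3 v1=F4 (m6)
bar 4: v0=F3 v1=A3 (M3)
bar 5: v0=G3 v1=G4 (P8)
bar 6: v0=A3 v1=A4 (P8)
bar 7: v0=F3 v1=B4 (TT)
bar 8: v0=A3 v1=F4 (m6)
bar 9: v0=G3 v1=G4 (P8)
  R4 @ bar0.3: G3/A4 M2 untreated
  R7 @ bar3.0: B3->F4 leap 6st
  R1 @ bar5.0: F3/F4 P8 -> G3/G4 P8 similar
  R2 @ bar6.0: G3/D4 P5 -> A3/A4 P8 similar
  R4 @ bar7.0: F3/B4 TT untreated
  R7 @ bar7.0: C4->B4 leap 11st
  R7 @ bar7.1: B4->C4 leap 11st

No (7 violations)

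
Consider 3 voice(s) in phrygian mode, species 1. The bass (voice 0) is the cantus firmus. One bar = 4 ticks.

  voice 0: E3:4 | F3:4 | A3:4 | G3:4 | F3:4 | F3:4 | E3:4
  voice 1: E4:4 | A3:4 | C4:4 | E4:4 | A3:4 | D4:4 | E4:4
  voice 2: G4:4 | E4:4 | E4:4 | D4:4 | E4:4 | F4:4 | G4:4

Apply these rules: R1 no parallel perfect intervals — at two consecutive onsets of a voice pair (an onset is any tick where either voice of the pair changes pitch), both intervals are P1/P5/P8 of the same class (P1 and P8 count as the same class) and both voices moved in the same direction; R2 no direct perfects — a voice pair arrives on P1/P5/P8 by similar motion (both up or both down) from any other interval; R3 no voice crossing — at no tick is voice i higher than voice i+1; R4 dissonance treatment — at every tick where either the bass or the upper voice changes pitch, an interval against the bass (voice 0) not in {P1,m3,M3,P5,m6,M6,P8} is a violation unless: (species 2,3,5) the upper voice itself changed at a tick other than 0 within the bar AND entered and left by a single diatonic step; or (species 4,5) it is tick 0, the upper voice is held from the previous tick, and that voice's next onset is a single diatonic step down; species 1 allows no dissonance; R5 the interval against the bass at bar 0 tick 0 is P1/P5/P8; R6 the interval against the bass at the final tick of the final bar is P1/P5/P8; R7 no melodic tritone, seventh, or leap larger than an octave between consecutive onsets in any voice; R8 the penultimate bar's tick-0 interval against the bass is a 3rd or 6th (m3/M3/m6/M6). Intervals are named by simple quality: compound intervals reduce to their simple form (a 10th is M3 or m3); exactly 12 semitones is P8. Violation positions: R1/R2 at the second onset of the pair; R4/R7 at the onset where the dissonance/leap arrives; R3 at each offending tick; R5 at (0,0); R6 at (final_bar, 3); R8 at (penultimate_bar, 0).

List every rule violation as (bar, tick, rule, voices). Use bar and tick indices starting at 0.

(0, 0, R5, (0, 2))
(1, 0, R2, (1, 2))
(1, 0, R4, (0, 2))
(3, 0, R1, (0, 2))
(3, 0, R3, (1, 2))
(3, 1, R3, (1, 2))
(3, 2, R3, (1, 2))
(3, 3, R3, (1, 2))
(4, 0, R4, (0, 2))
(5, 0, R8, (0, 2))
(6, 3, R6, (0, 2))

bar 0: v0=E3 v1=E4 v2=G4 downbeat m3
bar 1: v0=F3 v1=A3 v2=E4 downbeat M7
bar 2: v0=A3 v1=C4 v2=E4 downbeat P5
bar 3: v0=G3 v1=E4 v2=D4 downbeat P5
bar 4: v0=F3 v1=A3 v2=E4 downbeat M7
bar 5: v0=F3 v1=D4 v2=F4 downbeat P8
bar 6: v0=E3 v1=E4 v2=G4 downbeat m3
  -> R5 @ bar 0 tick 0 v(0, 2): opens on m3
  -> R2 @ bar 1 tick 0 v(1, 2): E4/G4 m3 -> A3/E4 P5 similar
  -> R4 @ bar 1 tick 0 v(0, 2): F3/E4 M7 untreated
  -> R1 @ bar 3 tick 0 v(0, 2): A3/E4 P5 -> G3/D4 P5 similar
  -> R3 @ bar 3 tick 0 v(1, 2): E4 above D4
  -> R3 @ bar 3 tick 1 v(1, 2): E4 above D4
  -> R3 @ bar 3 tick 2 v(1, 2): E4 above D4
  -> R3 @ bar 3 tick 3 v(1, 2): E4 above D4
  -> R4 @ bar 4 tick 0 v(0, 2): F3/E4 M7 untreated
  -> R8 @ bar 5 tick 0 v(0, 2): penult P8 not 3rd/6th
  -> R6 @ bar 6 tick 3 v(0, 2): closes on m3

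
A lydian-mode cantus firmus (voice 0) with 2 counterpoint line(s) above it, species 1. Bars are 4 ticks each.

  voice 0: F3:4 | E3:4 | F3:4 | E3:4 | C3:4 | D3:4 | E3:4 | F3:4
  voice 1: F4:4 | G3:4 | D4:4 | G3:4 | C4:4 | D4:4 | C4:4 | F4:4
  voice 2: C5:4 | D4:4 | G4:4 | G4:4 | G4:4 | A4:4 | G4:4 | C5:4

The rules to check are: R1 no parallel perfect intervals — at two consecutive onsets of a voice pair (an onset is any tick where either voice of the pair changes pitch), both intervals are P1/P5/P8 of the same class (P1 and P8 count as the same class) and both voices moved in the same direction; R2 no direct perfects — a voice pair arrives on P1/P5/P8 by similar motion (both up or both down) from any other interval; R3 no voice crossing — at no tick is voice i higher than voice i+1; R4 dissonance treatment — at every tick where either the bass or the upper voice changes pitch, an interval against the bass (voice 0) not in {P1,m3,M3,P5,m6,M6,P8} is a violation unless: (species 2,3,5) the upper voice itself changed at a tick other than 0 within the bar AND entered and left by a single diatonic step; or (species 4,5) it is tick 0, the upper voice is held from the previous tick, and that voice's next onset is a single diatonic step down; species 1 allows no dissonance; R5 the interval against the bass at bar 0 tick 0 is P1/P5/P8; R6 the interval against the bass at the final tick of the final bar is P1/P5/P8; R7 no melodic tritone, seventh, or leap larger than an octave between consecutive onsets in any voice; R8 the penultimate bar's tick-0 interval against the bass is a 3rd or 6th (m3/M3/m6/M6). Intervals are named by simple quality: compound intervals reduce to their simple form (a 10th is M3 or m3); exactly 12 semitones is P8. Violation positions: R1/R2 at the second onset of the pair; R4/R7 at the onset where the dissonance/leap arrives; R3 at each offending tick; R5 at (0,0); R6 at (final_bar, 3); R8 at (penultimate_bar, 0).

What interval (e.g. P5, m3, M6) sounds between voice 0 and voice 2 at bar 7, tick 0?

voice 0=F3 voice 2=C5 -> P5

P5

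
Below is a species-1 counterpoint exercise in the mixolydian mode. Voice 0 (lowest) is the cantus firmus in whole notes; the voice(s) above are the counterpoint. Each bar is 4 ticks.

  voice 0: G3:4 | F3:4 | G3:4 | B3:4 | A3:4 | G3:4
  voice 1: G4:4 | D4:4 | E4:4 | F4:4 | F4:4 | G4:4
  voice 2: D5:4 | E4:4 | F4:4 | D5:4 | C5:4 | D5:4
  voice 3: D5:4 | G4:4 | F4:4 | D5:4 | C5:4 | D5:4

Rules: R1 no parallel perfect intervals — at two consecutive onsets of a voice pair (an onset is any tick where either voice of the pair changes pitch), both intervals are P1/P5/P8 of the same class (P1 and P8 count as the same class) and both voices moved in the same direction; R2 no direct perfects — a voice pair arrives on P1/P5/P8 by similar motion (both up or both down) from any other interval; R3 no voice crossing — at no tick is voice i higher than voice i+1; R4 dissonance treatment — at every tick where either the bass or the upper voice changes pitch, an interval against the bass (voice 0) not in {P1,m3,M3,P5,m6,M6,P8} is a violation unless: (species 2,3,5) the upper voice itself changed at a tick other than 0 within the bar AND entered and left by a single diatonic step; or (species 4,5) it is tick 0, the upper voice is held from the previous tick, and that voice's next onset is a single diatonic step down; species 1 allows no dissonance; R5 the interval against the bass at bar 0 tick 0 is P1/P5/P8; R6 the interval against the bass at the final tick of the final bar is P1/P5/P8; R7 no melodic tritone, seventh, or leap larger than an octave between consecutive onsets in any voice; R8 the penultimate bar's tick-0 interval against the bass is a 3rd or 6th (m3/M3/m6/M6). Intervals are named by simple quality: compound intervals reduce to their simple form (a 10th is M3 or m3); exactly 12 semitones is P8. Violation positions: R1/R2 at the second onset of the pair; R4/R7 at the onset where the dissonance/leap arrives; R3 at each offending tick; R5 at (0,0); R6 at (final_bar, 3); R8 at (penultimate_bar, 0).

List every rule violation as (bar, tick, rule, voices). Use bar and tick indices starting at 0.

(1, 0, R4, (0, 2))
(1, 0, R4, (0, 3))
(1, 0, R7, (2,))
(2, 0, R4, (0, 2))
(2, 0, R4, (0, 3))
(3, 0, R1, (2, 3))
(3, 0, R4, (0, 1))
(4, 0, R1, (2, 3))
(5, 0, R1, (1, 2))
(5, 0, R1, (1, 3))
(5, 0, R1, (2, 3))

bar 0: v0=G3 v1=G4 v2=D5 v3=D5 downbeat P5
bar 1: v0=F3 v1=D4 v2=E4 v3=G4 downbeat M2
bar 2: v0=G3 v1=E4 v2=F4 v3=F4 downbeat m7
bar 3: v0=B3 v1=F4 v2=D5 v3=D5 downbeat m3
bar 4: v0=A3 v1=F4 v2=C5 v3=C5 downbeat m3
bar 5: v0=G3 v1=G4 v2=D5 v3=D5 downbeat P5
  -> R4 @ bar 1 tick 0 v(0, 2): F3/E4 M7 untreated
  -> R4 @ bar 1 tick 0 v(0, 3): F3/G4 M2 untreated
  -> R7 @ bar 1 tick 0 v(2,): D5->E4 leap 10st
  -> R4 @ bar 2 tick 0 v(0, 2): G3/F4 m7 untreated
  -> R4 @ bar 2 tick 0 v(0, 3): G3/F4 m7 untreated
  -> R1 @ bar 3 tick 0 v(2, 3): F4/F4 P1 -> D5/D5 P1 similar
  -> R4 @ bar 3 tick 0 v(0, 1): B3/F4 TT untreated
  -> R1 @ bar 4 tick 0 v(2, 3): D5/D5 P1 -> C5/C5 P1 similar
  -> R1 @ bar 5 tick 0 v(1, 2): F4/C5 P5 -> G4/D5 P5 similar
  -> R1 @ bar 5 tick 0 v(1, 3): F4/C5 P5 -> G4/D5 P5 similar
  -> R1 @ bar 5 tick 0 v(2, 3): C5/C5 P1 -> D5/D5 P1 similar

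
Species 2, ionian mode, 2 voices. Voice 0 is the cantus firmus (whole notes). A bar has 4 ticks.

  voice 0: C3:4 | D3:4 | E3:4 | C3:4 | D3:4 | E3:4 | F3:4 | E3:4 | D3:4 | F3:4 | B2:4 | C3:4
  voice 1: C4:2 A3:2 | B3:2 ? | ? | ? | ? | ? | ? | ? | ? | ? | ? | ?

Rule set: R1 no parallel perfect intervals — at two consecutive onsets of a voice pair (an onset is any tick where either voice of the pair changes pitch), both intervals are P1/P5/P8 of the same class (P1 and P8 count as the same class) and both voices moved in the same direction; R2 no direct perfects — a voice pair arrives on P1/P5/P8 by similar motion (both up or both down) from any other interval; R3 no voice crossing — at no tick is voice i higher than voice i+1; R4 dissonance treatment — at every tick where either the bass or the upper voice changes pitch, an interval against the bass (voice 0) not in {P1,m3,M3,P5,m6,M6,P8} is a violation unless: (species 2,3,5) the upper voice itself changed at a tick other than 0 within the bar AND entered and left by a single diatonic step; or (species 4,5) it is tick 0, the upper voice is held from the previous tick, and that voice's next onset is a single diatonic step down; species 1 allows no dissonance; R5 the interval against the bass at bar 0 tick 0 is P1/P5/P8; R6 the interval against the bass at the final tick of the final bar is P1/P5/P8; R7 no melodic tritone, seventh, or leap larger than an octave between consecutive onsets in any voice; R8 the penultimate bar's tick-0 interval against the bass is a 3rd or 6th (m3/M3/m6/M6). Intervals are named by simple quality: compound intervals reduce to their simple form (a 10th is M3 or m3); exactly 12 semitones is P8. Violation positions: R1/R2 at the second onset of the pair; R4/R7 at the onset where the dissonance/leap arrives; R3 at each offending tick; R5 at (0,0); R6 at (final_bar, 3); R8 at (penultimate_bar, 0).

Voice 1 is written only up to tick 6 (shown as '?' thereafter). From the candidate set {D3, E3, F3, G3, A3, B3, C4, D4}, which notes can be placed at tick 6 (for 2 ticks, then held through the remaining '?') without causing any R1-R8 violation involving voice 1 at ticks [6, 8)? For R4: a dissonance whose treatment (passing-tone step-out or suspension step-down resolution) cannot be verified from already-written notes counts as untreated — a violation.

D3: legal
E3: violates R4
F3: violates R7
G3: violates R4
A3: legal
B3: legal
C4: violates R4
D4: legal

{A3, B3, D3, D4}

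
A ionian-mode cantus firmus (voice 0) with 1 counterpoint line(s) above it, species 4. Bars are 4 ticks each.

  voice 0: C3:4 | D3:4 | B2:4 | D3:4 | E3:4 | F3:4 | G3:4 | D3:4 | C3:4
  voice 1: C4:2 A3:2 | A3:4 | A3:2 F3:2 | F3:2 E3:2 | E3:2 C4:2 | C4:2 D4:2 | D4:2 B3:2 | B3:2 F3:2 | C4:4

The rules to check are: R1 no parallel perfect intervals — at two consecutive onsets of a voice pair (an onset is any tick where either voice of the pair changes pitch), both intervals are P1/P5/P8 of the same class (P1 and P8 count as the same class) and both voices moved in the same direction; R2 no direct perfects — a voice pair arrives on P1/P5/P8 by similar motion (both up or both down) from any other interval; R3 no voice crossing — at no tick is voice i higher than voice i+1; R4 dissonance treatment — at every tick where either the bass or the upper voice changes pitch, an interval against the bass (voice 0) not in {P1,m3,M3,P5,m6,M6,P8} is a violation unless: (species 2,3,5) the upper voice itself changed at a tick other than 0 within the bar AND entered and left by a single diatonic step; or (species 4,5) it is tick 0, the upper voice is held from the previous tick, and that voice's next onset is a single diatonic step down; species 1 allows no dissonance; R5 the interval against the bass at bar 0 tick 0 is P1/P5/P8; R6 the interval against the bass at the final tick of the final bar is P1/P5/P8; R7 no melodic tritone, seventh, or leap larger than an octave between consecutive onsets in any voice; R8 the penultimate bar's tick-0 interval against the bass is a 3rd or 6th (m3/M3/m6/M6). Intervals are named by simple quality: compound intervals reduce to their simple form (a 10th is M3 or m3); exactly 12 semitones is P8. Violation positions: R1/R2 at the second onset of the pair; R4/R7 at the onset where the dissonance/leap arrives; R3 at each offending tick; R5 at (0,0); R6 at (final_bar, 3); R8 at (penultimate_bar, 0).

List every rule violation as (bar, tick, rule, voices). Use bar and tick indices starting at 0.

(2, 0, R4, (0, 1))
(2, 2, R4, (0, 1))
(3, 2, R4, (0, 1))
(7, 2, R7, (1,))

bar 0: v0=C3 v1=C4 downbeat P8
bar 1: v0=D3 v1=A3 downbeat P5
bar 2: v0=B2 v1=A3 downbeat m7
bar 3: v0=D3 v1=F3 downbeat m3
bar 4: v0=E3 v1=E3 downbeat P1
bar 5: v0=F3 v1=C4 downbeat P5
bar 6: v0=G3 v1=D4 downbeat P5
bar 7: v0=D3 v1=B3 downbeat M6
bar 8: v0=C3 v1=C4 downbeat P8
  -> R4 @ bar 2 tick 0 v(0, 1): B2/A3 m7 untreated
  -> R4 @ bar 2 tick 2 v(0, 1): B2/F3 TT untreated
  -> R4 @ bar 3 tick 2 v(0, 1): D3/E3 M2 untreated
  -> R7 @ bar 7 tick 2 v(1,): B3->F3 leap 6st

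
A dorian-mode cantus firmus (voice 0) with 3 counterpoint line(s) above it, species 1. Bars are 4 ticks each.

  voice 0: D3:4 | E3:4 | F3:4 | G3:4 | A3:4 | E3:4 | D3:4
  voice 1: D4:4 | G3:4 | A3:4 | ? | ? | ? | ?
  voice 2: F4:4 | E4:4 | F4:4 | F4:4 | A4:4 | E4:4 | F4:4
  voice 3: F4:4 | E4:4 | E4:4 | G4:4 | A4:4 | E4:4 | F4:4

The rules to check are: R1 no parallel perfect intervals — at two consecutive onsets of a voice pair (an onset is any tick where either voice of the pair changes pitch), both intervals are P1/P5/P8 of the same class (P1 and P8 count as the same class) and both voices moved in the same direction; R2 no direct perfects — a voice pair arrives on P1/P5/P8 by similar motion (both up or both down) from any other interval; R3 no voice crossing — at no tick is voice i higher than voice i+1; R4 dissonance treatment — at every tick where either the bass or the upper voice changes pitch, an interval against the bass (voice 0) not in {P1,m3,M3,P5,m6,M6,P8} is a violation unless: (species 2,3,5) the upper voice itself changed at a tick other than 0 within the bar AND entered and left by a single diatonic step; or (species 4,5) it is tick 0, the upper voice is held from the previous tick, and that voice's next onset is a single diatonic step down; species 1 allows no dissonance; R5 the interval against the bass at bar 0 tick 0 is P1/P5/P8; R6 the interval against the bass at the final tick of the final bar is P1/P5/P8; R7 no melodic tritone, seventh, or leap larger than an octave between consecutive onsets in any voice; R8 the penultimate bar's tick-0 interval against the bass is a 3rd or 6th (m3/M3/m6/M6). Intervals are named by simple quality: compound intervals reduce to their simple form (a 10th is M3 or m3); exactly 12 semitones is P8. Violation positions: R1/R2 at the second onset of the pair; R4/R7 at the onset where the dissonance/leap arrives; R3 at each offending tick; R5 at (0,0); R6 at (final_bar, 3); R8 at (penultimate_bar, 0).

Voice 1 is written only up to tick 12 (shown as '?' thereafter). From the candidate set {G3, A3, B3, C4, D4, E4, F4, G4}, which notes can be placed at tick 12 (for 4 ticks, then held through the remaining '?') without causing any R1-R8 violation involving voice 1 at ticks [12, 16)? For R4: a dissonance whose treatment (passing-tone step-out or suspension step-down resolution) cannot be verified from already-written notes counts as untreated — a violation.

G3: legal
A3: violates R4
B3: legal
C4: violates R1,R4
D4: violates R2
E4: legal
F4: violates R4
G4: violates R2,R3,R7

{B3, E4, G3}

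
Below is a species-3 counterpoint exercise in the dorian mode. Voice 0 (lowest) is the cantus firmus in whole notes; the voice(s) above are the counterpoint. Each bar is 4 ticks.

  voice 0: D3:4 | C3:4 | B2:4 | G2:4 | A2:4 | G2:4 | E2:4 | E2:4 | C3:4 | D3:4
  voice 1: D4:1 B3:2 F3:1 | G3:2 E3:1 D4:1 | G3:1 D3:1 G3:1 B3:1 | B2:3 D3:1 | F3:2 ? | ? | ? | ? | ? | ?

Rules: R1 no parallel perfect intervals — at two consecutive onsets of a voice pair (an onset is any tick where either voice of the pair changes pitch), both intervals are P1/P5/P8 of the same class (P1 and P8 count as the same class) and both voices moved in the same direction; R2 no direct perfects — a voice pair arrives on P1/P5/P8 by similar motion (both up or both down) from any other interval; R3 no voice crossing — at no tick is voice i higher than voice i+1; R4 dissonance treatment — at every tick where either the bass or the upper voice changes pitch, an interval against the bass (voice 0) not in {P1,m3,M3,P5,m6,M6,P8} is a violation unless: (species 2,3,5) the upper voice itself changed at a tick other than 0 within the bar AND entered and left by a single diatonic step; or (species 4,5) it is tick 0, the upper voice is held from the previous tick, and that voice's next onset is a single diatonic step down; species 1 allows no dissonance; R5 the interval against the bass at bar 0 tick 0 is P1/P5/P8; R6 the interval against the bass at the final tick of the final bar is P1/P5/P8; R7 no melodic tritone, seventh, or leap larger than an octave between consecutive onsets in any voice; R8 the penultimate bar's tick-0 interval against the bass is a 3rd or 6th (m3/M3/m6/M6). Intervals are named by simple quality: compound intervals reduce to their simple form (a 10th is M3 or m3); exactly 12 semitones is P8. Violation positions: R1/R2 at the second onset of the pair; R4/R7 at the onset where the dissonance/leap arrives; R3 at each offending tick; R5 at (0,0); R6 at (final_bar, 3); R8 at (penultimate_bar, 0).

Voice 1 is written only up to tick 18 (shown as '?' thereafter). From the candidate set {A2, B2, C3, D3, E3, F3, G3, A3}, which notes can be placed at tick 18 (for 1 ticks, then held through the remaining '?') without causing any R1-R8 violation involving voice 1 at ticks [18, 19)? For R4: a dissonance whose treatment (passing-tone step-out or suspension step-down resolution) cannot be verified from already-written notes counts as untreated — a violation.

{A2, A3, C3, E3, F3}

A2: legal
B2: violates R4,R7
C3: legal
D3: violates R4
E3: legal
F3: legal
G3: violates R4
A3: legal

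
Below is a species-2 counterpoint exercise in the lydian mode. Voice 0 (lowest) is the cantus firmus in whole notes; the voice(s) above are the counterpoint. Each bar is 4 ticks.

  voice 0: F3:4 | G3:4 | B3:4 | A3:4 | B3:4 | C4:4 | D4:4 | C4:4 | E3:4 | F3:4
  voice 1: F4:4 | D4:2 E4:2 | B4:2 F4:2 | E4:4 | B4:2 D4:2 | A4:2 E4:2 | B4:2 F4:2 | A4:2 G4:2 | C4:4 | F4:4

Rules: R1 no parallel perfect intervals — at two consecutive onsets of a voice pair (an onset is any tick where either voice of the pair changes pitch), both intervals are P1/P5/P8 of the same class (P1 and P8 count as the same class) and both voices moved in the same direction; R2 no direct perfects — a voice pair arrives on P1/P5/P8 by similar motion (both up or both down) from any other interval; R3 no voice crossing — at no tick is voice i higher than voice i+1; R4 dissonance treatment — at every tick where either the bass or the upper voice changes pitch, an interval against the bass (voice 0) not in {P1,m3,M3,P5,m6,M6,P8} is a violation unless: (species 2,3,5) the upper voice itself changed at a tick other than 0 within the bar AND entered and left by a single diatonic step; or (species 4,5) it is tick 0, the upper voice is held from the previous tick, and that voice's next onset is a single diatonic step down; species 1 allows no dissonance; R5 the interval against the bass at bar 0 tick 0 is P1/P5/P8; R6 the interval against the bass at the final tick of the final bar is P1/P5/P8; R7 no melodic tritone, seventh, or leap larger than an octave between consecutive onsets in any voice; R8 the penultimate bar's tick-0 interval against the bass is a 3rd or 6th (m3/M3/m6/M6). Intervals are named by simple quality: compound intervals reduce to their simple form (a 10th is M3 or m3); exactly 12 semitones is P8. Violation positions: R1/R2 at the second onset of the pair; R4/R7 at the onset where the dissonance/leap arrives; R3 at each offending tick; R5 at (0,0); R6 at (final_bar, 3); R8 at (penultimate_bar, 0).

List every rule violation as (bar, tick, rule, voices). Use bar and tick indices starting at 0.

bar 0: v0=F3 v1=F4 downbeat P8
bar 1: v0=G3 v1=D4 downbeat P5
bar 2: v0=B3 v1=B4 downbeat P8
bar 3: v0=A3 v1=E4 downbeat P5
bar 4: v0=B3 v1=B4 downbeat P8
bar 5: v0=C4 v1=A4 downbeat M6
bar 6: v0=D4 v1=B4 downbeat M6
bar 7: v0=C4 v1=A4 downbeat M6
bar 8: v0=E3 v1=C4 downbeat m6
bar 9: v0=F3 v1=F4 downbeat P8
  -> R2 @ bar 2 tick 0 v(0, 1): G3/E4 M6 -> B3/B4 P8 similar
  -> R4 @ bar 2 tick 2 v(0, 1): B3/F4 TT untreated
  -> R7 @ bar 2 tick 2 v(1,): B4->F4 leap 6st
  -> R2 @ bar 3 tick 0 v(0, 1): B3/F4 TT -> A3/E4 P5 similar
  -> R2 @ bar 4 tick 0 v(0, 1): A3/E4 P5 -> B3/B4 P8 similar
  -> R7 @ bar 6 tick 2 v(1,): B4->F4 leap 6st
  -> R2 @ bar 9 tick 0 v(0, 1): E3/C4 m6 -> F3/F4 P8 similar

(2, 0, R2, (0, 1))
(2, 2, R4, (0, 1))
(2, 2, R7, (1,))
(3, 0, R2, (0, 1))
(4, 0, R2, (0, 1))
(6, 2, R7, (1,))
(9, 0, R2, (0, 1))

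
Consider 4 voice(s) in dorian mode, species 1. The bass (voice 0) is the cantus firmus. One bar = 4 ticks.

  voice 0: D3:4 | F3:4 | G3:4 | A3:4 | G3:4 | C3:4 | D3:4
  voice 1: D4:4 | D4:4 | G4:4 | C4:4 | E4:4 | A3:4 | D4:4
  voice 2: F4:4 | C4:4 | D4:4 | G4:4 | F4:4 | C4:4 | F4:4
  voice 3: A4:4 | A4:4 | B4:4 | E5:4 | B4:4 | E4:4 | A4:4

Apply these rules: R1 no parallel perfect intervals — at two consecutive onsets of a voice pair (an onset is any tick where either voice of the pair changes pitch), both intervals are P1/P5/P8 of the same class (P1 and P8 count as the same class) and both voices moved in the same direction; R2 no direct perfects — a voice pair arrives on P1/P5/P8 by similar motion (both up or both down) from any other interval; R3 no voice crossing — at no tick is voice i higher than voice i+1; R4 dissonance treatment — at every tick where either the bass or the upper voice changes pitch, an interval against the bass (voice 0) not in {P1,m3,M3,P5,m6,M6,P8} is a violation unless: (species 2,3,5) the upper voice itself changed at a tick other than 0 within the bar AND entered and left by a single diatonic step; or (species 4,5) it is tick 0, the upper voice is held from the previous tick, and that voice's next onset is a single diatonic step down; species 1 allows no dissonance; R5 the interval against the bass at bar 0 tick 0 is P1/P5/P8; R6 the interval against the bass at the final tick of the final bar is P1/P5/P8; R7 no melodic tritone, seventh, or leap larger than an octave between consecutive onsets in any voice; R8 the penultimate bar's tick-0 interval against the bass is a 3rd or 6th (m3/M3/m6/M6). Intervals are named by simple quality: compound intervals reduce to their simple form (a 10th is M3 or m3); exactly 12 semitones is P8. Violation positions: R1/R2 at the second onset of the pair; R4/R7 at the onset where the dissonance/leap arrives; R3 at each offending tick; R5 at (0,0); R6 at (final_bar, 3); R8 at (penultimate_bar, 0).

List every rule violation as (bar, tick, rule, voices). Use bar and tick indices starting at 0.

bar 0: v0=D3 v1=D4 v2=F4 v3=A4 downbeat P5
bar 1: v0=F3 v1=D4 v2=C4 v3=A4 downbeat M3
bar 2: v0=G3 v1=G4 v2=D4 v3=B4 downbeat M3
bar 3: v0=A3 v1=C4 v2=G4 v3=E5 downbeat P5
bar 4: v0=G3 v1=E4 v2=F4 v3=B4 downbeat M3
bar 5: v0=C3 v1=A3 v2=C4 v3=E4 downbeat M3
bar 6: v0=D3 v1=D4 v2=F4 v3=A4 downbeat P5
  -> R5 @ bar 0 tick 0 v(0, 2): opens on m3
  -> R3 @ bar 1 tick 0 v(1, 2): D4 above C4
  -> R3 @ bar 1 tick 1 v(1, 2): D4 above C4
  -> R3 @ bar 1 tick 2 v(1, 2): D4 above C4
  -> R3 @ bar 1 tick 3 v(1, 2): D4 above C4
  -> R1 @ bar 2 tick 0 v(0, 2): F3/C4 P5 -> G3/D4 P5 similar
  -> R2 @ bar 2 tick 0 v(0, 1): F3/D4 M6 -> G3/G4 P8 similar
  -> R3 @ bar 2 tick 0 v(1, 2): G4 above D4
  -> R3 @ bar 2 tick 1 v(1, 2): G4 above D4
  -> R3 @ bar 2 tick 2 v(1, 2): G4 above D4
  -> R3 @ bar 2 tick 3 v(1, 2): G4 above D4
  -> R2 @ bar 3 tick 0 v(0, 3): G3/B4 M3 -> A3/E5 P5 similar
  -> R4 @ bar 3 tick 0 v(0, 2): A3/G4 m7 untreated
  -> R4 @ bar 4 tick 0 v(0, 2): G3/F4 m7 untreated
  -> R1 @ bar 5 tick 0 v(1, 3): E4/B4 P5 -> A3/E4 P5 similar
  -> R2 @ bar 5 tick 0 v(0, 2): G3/F4 m7 -> C3/C4 P8 similar
  -> R8 @ bar 5 tick 0 v(0, 2): penult P8 not 3rd/6th
  -> R1 @ bar 6 tick 0 v(1, 3): A3/E4 P5 -> D4/A4 P5 similar
  -> R2 @ bar 6 tick 0 v(0, 1): C3/A3 M6 -> D3/D4 P8 similar
  -> R2 @ bar 6 tick 0 v(0, 3): C3/E4 M3 -> D3/A4 P5 similar
  -> R6 @ bar 6 tick 3 v(0, 2): closes on m3

(0, 0, R5, (0, 2))
(1, 0, R3, (1, 2))
(1, 1, R3, (1, 2))
(1, 2, R3, (1, 2))
(1, 3, R3, (1, 2))
(2, 0, R1, (0, 2))
(2, 0, R2, (0, 1))
(2, 0, R3, (1, 2))
(2, 1, R3, (1, 2))
(2, 2, R3, (1, 2))
(2, 3, R3, (1, 2))
(3, 0, R2, (0, 3))
(3, 0, R4, (0, 2))
(4, 0, R4, (0, 2))
(5, 0, R1, (1, 3))
(5, 0, R2, (0, 2))
(5, 0, R8, (0, 2))
(6, 0, R1, (1, 3))
(6, 0, R2, (0, 1))
(6, 0, R2, (0, 3))
(6, 3, R6, (0, 2))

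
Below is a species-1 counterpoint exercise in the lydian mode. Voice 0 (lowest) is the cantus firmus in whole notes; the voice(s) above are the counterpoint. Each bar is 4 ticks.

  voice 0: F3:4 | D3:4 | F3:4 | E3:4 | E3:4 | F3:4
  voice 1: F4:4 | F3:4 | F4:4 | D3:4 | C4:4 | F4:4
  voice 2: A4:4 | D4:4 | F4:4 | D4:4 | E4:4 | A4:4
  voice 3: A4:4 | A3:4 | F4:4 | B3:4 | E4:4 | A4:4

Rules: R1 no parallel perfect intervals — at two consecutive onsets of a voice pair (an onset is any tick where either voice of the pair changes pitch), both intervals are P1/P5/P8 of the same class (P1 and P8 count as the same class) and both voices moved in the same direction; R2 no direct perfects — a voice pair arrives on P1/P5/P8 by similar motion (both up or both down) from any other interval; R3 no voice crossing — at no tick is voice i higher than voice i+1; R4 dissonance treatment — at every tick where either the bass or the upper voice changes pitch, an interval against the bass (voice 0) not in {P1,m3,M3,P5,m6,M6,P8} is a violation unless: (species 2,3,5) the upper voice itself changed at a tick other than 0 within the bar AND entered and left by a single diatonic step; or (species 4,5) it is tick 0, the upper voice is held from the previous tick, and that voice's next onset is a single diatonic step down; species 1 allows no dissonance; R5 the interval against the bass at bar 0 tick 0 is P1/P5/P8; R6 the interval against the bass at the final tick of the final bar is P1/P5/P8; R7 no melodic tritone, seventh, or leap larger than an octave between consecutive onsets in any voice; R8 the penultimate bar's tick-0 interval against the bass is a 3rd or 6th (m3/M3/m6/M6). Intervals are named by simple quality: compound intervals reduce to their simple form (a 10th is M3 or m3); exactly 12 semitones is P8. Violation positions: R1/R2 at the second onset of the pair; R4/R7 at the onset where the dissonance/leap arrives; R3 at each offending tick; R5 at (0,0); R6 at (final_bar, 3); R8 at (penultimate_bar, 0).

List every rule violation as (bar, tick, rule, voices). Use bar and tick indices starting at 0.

(0, 0, R5, (0, 2))
(0, 0, R5, (0, 3))
(1, 0, R2, (0, 2))
(1, 0, R2, (0, 3))
(1, 0, R3, (2, 3))
(1, 1, R3, (2, 3))
(1, 2, R3, (2, 3))
(1, 3, R3, (2, 3))
(2, 0, R1, (0, 2))
(2, 0, R2, (0, 1))
(2, 0, R2, (0, 3))
(2, 0, R2, (1, 2))
(2, 0, R2, (1, 3))
(2, 0, R2, (2, 3))
(3, 0, R1, (1, 2))
(3, 0, R2, (0, 3))
(3, 0, R3, (0, 1))
(3, 0, R3, (2, 3))
(3, 0, R4, (0, 1))
(3, 0, R4, (0, 2))
(3, 0, R7, (1,))
(3, 0, R7, (3,))
(3, 1, R3, (0, 1))
(3, 1, R3, (2, 3))
(3, 2, R3, (0, 1))
(3, 2, R3, (2, 3))
(3, 3, R3, (0, 1))
(3, 3, R3, (2, 3))
(4, 0, R2, (2, 3))
(4, 0, R7, (1,))
(4, 0, R8, (0, 2))
(4, 0, R8, (0, 3))
(5, 0, R1, (2, 3))
(5, 0, R2, (0, 1))
(5, 3, R6, (0, 2))
(5, 3, R6, (0, 3))

bar 0: v0=F3 v1=F4 v2=A4 v3=A4 downbeat M3
bar 1: v0=D3 v1=F3 v2=D4 v3=A3 downbeat P5
bar 2: v0=F3 v1=F4 v2=F4 v3=F4 downbeat P8
bar 3: v0=E3 v1=D3 v2=D4 v3=B3 downbeat P5
bar 4: v0=E3 v1=C4 v2=E4 v3=E4 downbeat P8
bar 5: v0=F3 v1=F4 v2=A4 v3=A4 downbeat M3
  -> R5 @ bar 0 tick 0 v(0, 2): opens on M3
  -> R5 @ bar 0 tick 0 v(0, 3): opens on M3
  -> R2 @ bar 1 tick 0 v(0, 2): F3/A4 M3 -> D3/D4 P8 similar
  -> R2 @ bar 1 tick 0 v(0, 3): F3/A4 M3 -> D3/A3 P5 similar
  -> R3 @ bar 1 tick 0 v(2, 3): D4 above A3
  -> R3 @ bar 1 tick 1 v(2, 3): D4 above A3
  -> R3 @ bar 1 tick 2 v(2, 3): D4 above A3
  -> R3 @ bar 1 tick 3 v(2, 3): D4 above A3
  -> R1 @ bar 2 tick 0 v(0, 2): D3/D4 P8 -> F3/F4 P8 similar
  -> R2 @ bar 2 tick 0 v(0, 1): D3/F3 m3 -> F3/F4 P8 similar
  -> R2 @ bar 2 tick 0 v(0, 3): D3/A3 P5 -> F3/F4 P8 similar
  -> R2 @ bar 2 tick 0 v(1, 2): F3/D4 M6 -> F4/F4 P1 similar
  -> R2 @ bar 2 tick 0 v(1, 3): F3/A3 M3 -> F4/F4 P1 similar
  -> R2 @ bar 2 tick 0 v(2, 3): D4/A3 P4 -> F4/F4 P1 similar
  -> R1 @ bar 3 tick 0 v(1, 2): F4/F4 P1 -> D3/D4 P8 similar
  -> R2 @ bar 3 tick 0 v(0, 3): F3/F4 P8 -> E3/B3 P5 similar
  -> R3 @ bar 3 tick 0 v(0, 1): E3 above D3
  -> R3 @ bar 3 tick 0 v(2, 3): D4 above B3
  -> R4 @ bar 3 tick 0 v(0, 1): E3/D3 M2 untreated
  -> R4 @ bar 3 tick 0 v(0, 2): E3/D4 m7 untreated
  -> R7 @ bar 3 tick 0 v(1,): F4->D3 leap 15st
  -> R7 @ bar 3 tick 0 v(3,): F4->B3 leap 6st
  -> R3 @ bar 3 tick 1 v(0, 1): E3 above D3
  -> R3 @ bar 3 tick 1 v(2, 3): D4 above B3
  -> R3 @ bar 3 tick 2 v(0, 1): E3 above D3
  -> R3 @ bar 3 tick 2 v(2, 3): D4 above B3
  -> R3 @ bar 3 tick 3 v(0, 1): E3 above D3
  -> R3 @ bar 3 tick 3 v(2, 3): D4 above B3
  -> R2 @ bar 4 tick 0 v(2, 3): D4/B3 m3 -> E4/E4 P1 similar
  -> R7 @ bar 4 tick 0 v(1,): D3->C4 leap 10st
  -> R8 @ bar 4 tick 0 v(0, 2): penult P8 not 3rd/6th
  -> R8 @ bar 4 tick 0 v(0, 3): penult P8 not 3rd/6th
  -> R1 @ bar 5 tick 0 v(2, 3): E4/E4 P1 -> A4/A4 P1 similar
  -> R2 @ bar 5 tick 0 v(0, 1): E3/C4 m6 -> F3/F4 P8 similar
  -> R6 @ bar 5 tick 3 v(0, 2): closes on M3
  -> R6 @ bar 5 tick 3 v(0, 3): closes on M3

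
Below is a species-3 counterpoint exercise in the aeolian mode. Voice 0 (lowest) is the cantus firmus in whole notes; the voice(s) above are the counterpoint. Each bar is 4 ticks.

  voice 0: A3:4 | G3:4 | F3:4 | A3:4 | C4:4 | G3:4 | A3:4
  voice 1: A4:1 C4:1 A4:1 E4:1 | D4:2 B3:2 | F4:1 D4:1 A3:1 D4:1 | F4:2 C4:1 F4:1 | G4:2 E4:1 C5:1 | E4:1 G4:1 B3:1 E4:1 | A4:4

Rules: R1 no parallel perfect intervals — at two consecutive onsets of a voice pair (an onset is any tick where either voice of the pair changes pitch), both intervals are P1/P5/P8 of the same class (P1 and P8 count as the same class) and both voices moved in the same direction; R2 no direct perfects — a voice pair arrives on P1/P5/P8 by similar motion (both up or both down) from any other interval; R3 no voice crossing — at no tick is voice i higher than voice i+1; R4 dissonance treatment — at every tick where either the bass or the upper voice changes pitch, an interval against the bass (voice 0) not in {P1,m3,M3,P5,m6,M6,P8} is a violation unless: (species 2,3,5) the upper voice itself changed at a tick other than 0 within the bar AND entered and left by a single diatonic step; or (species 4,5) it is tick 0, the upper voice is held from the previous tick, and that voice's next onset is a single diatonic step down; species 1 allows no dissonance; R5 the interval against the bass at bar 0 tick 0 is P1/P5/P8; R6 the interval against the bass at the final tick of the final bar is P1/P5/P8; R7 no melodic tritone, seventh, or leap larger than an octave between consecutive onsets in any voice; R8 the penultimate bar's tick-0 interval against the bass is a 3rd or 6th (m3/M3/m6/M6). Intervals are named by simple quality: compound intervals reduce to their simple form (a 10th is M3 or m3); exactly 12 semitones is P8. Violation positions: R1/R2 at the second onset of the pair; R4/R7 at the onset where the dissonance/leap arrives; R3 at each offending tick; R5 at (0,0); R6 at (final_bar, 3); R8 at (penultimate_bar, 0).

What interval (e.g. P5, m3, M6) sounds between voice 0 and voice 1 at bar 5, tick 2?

voice 0=G3 voice 1=B3 -> M3

M3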